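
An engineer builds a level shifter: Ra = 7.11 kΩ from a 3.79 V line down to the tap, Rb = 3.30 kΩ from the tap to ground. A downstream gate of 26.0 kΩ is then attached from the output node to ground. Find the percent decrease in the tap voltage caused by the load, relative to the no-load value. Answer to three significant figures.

The divider's output (Thévenin) resistance is Ra‖Rb = 2.254 kΩ.
Fractional drop under load = R_th/(R_th + R_L) = 2.254 / (2.254 + 26.0) = 0.07977.
So the output falls by 7.98 %.

7.98 %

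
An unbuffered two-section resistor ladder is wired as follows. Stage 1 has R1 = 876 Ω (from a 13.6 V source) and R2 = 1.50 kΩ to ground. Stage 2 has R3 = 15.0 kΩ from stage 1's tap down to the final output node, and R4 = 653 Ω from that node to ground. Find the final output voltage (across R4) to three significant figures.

V_out ≈ 0.346 V

Stage 2 presents R3+R4 = 15650 Ω as a load on stage 1's tap.
Stage 1's lower leg becomes R2‖(R3+R4) = 1369 Ω, so V_mid = 13.6 × 1369/2245 = 8.293 V.
Stage 2 is itself unloaded: V_out = V_mid × R4/(R3+R4) = 8.293 × 653/15650 = 0.346 V.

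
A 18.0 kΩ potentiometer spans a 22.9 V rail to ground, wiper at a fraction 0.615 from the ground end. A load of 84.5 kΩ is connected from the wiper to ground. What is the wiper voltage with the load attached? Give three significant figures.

V ≈ 13.4 V

The wiper splits the pot into (1−α)R = 6.930 kΩ above and αR = 11.07 kΩ below.
Lower section ‖ load = 9.788 kΩ.
V_wiper = 22.9 × 9.788/(6.930 + 9.788) = 13.4 V.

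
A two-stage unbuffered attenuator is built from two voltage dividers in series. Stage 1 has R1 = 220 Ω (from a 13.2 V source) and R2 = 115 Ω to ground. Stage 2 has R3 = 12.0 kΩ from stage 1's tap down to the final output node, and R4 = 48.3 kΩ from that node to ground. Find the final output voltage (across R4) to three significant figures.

V_out ≈ 3.63 V

Stage 2 presents R3+R4 = 60300 Ω as a load on stage 1's tap.
Stage 1's lower leg becomes R2‖(R3+R4) = 114.8 Ω, so V_mid = 13.2 × 114.8/334.8 = 4.526 V.
Stage 2 is itself unloaded: V_out = V_mid × R4/(R3+R4) = 4.526 × 48300/60300 = 3.63 V.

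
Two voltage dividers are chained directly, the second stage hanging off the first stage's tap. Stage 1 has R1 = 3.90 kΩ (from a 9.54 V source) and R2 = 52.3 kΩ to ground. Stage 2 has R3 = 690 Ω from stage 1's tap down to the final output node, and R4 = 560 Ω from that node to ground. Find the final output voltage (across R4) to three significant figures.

V_out ≈ 1.02 V

Stage 2 presents R3+R4 = 1250 Ω as a load on stage 1's tap.
Stage 1's lower leg becomes R2‖(R3+R4) = 1221 Ω, so V_mid = 9.54 × 1221/5121 = 2.274 V.
Stage 2 is itself unloaded: V_out = V_mid × R4/(R3+R4) = 2.274 × 560/1250 = 1.02 V.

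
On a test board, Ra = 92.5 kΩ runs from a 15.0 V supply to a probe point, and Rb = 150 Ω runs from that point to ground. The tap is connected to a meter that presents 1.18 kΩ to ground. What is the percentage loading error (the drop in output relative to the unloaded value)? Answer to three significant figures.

11.3 %

The divider's output (Thévenin) resistance is Ra‖Rb = 149.8 Ω.
Fractional drop under load = R_th/(R_th + R_L) = 149.8 / (149.8 + 1180) = 0.1126.
So the output falls by 11.3 %.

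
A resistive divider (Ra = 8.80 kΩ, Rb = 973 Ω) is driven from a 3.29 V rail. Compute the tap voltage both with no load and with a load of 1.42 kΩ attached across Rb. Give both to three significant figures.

Open-circuit: V = 3.29 × 973/(8800 + 973) = 0.328 V.
With the load, Rb becomes Rb‖R_L = 577.4 Ω, so V = 3.29 × 577.4/9377 = 0.203 V.

Unloaded: 0.328 V; loaded: 0.203 V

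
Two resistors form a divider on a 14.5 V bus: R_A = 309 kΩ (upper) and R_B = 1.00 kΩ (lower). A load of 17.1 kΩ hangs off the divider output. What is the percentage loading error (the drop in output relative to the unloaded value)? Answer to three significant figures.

5.51 %

The divider's output (Thévenin) resistance is R_A‖R_B = 0.9968 kΩ.
Fractional drop under load = R_th/(R_th + R_L) = 0.9968 / (0.9968 + 17.1) = 0.05508.
So the output falls by 5.51 %.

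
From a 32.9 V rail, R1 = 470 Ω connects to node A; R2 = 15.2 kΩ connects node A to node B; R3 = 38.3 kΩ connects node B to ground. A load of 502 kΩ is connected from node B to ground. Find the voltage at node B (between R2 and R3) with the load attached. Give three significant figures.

V ≈ 22.8 V

At node B, R3 is in parallel with the load: R3‖R_L = 35590 Ω.
Below node A the resistance is R2 + (R3‖R_L) = 50790 Ω, so V_A = 32.9 × 50790/51260 = 32.60 V.
Then V_B = V_A × (R3‖R_L)/(R2 + R3‖R_L) = 32.60 × 35590/50790 = 22.8 V.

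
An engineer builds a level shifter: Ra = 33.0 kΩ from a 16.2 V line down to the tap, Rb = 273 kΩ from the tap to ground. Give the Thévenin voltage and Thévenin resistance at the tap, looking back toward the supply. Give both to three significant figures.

V_th = 14.5 V, R_th = 29.4 kΩ

V_th is the open-circuit tap voltage: 16.2 × 273/(33.0 + 273) = 14.5 V.
With the supply zeroed, Ra and Rb appear in parallel from the tap: R_th = Ra‖Rb = (33.0 × 273)/306.0 = 29.4 kΩ.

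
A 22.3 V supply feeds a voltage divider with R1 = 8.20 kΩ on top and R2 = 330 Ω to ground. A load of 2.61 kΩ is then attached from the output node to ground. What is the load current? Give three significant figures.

I_L ≈ 0.295 mA

R2‖R_L = 293.0 Ω; V_out = 22.3 × 293.0/8493 = 0.7692 V.
I_L = V_out / R_L = 0.7692 / 2.61 kΩ = 0.295 mA.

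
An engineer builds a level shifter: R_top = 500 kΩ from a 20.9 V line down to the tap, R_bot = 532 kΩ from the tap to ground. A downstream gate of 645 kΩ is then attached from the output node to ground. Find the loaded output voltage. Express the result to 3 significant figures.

V_out ≈ 7.70 V

The load sits in parallel with R_bot: R_bot‖R_L = (532 × 645) / (532 + 645) = 291.5 kΩ.
V_out = 20.9 × 291.5 / (500 + 291.5) = 20.9 × 291.5/791.5 = 7.70 V.
(Unloaded it would have been 10.8 V.)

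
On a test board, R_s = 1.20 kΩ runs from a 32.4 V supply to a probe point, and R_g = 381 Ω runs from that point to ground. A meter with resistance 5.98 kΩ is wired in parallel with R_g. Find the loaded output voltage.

The load sits in parallel with R_g: R_g‖R_L = (381 × 5980) / (381 + 5980) = 358.2 Ω.
V_out = 32.4 × 358.2 / (1200 + 358.2) = 32.4 × 358.2/1558 = 7.45 V.

V_out ≈ 7.45 V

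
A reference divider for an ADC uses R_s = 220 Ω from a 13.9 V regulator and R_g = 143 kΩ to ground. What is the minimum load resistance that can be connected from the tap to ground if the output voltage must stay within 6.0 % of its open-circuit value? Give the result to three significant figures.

R_L(min) ≈ 3.44 kΩ

Output resistance R_th = R_s‖R_g = (220 × 143000)/143200 = 219.7 Ω.
The fractional drop is R_th/(R_th + R_L); requiring this ≤ 0.0600 gives R_L ≥ R_th(1/0.0600 − 1) = 219.7 × 15.67 = 3.44 kΩ.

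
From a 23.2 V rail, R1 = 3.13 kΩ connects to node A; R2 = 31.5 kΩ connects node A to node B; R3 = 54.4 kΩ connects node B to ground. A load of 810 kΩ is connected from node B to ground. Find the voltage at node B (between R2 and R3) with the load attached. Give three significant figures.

V ≈ 13.8 V

At node B, R3 is in parallel with the load: R3‖R_L = 50.98 kΩ.
Below node A the resistance is R2 + (R3‖R_L) = 82.48 kΩ, so V_A = 23.2 × 82.48/85.61 = 22.35 V.
Then V_B = V_A × (R3‖R_L)/(R2 + R3‖R_L) = 22.35 × 50.98/82.48 = 13.8 V.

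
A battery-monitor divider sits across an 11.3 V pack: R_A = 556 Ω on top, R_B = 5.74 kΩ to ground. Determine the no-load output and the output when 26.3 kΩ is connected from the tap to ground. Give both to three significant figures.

Unloaded: 10.3 V; loaded: 10.1 V

Open-circuit: V = 11.3 × 5740/(556 + 5740) = 10.3 V.
With the load, R_B becomes R_B‖R_L = 4712 Ω, so V = 11.3 × 4712/5268 = 10.1 V.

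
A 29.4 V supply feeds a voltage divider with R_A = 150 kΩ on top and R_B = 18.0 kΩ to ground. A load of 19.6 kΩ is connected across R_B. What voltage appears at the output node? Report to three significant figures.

The load sits in parallel with R_B: R_B‖R_L = (18.0 × 19.6) / (18.0 + 19.6) = 9.383 kΩ.
V_out = 29.4 × 9.383 / (150 + 9.383) = 29.4 × 9.383/159.4 = 1.73 V.

V_out ≈ 1.73 V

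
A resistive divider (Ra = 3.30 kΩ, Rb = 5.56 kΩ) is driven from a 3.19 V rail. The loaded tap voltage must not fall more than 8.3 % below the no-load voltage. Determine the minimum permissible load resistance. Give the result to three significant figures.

R_L(min) ≈ 22.9 kΩ

Output resistance R_th = Ra‖Rb = (3.30 × 5.56)/8.860 = 2.071 kΩ.
The fractional drop is R_th/(R_th + R_L); requiring this ≤ 0.0830 gives R_L ≥ R_th(1/0.0830 − 1) = 2.071 × 11.05 = 22.9 kΩ.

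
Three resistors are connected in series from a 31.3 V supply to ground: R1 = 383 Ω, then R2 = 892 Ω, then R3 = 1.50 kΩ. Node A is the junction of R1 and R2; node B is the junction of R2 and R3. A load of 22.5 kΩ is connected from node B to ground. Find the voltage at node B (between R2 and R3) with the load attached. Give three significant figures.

V ≈ 16.4 V

At node B, R3 is in parallel with the load: R3‖R_L = 1406 Ω.
Below node A the resistance is R2 + (R3‖R_L) = 2298 Ω, so V_A = 31.3 × 2298/2681 = 26.83 V.
Then V_B = V_A × (R3‖R_L)/(R2 + R3‖R_L) = 26.83 × 1406/2298 = 16.4 V.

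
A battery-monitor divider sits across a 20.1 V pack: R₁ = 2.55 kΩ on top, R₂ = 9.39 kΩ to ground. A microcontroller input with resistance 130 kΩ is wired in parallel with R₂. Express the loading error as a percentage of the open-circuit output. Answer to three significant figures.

1.52 %

The divider's output (Thévenin) resistance is R₁‖R₂ = 2.005 kΩ.
Fractional drop under load = R_th/(R_th + R_L) = 2.005 / (2.005 + 130) = 0.01519.
So the output falls by 1.52 %.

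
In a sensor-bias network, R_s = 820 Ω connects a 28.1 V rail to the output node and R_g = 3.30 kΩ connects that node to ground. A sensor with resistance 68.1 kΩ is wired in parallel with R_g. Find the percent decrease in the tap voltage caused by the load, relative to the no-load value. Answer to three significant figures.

The divider's output (Thévenin) resistance is R_s‖R_g = 656.8 Ω.
Fractional drop under load = R_th/(R_th + R_L) = 656.8 / (656.8 + 68100) = 0.009552.
So the output falls by 0.955 %.

0.955 %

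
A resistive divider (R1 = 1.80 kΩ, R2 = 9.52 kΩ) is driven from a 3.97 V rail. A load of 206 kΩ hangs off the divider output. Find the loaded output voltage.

V_out ≈ 3.31 V

The load sits in parallel with R2: R2‖R_L = (9.52 × 206) / (9.52 + 206) = 9.099 kΩ.
V_out = 3.97 × 9.099 / (1.80 + 9.099) = 3.97 × 9.099/10.90 = 3.31 V.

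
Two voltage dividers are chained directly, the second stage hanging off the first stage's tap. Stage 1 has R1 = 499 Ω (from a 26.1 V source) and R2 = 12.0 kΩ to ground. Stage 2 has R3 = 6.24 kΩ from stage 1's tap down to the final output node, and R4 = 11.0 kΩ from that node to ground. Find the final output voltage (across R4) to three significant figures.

Stage 2 presents R3+R4 = 17240 Ω as a load on stage 1's tap.
Stage 1's lower leg becomes R2‖(R3+R4) = 7075 Ω, so V_mid = 26.1 × 7075/7574 = 24.38 V.
Stage 2 is itself unloaded: V_out = V_mid × R4/(R3+R4) = 24.38 × 11000/17240 = 15.6 V.

V_out ≈ 15.6 V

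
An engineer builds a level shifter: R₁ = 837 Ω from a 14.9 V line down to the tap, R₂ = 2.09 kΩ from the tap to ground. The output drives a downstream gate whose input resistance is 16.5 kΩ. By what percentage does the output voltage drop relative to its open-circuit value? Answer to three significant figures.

3.50 %

The divider's output (Thévenin) resistance is R₁‖R₂ = 597.7 Ω.
Fractional drop under load = R_th/(R_th + R_L) = 597.7 / (597.7 + 16500) = 0.03496.
So the output falls by 3.50 %.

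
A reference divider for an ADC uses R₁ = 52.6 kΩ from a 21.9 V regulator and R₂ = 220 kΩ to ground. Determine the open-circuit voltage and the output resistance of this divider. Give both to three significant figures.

V_th = 17.7 V, R_th = 42.5 kΩ

V_th is the open-circuit tap voltage: 21.9 × 220/(52.6 + 220) = 17.7 V.
With the supply zeroed, R₁ and R₂ appear in parallel from the tap: R_th = R₁‖R₂ = (52.6 × 220)/272.6 = 42.5 kΩ.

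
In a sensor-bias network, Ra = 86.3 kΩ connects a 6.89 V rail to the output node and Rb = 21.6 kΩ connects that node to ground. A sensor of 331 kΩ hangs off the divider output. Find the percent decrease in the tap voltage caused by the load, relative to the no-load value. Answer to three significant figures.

The divider's output (Thévenin) resistance is Ra‖Rb = 17.28 kΩ.
Fractional drop under load = R_th/(R_th + R_L) = 17.28 / (17.28 + 331) = 0.04960.
So the output falls by 4.96 %.

4.96 %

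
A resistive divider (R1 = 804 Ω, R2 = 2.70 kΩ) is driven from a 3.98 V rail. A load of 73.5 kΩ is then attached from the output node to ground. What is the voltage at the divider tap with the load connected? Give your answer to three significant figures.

V_out ≈ 3.04 V

The load sits in parallel with R2: R2‖R_L = (2700 × 73500) / (2700 + 73500) = 2604 Ω.
V_out = 3.98 × 2604 / (804 + 2604) = 3.98 × 2604/3408 = 3.04 V.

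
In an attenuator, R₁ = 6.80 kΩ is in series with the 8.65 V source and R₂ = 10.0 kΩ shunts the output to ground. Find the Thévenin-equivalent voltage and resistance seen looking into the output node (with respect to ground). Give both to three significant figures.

V_th = 5.15 V, R_th = 4.05 kΩ

V_th is the open-circuit tap voltage: 8.65 × 10.0/(6.80 + 10.0) = 5.15 V.
With the supply zeroed, R₁ and R₂ appear in parallel from the tap: R_th = R₁‖R₂ = (6.80 × 10.0)/16.80 = 4.05 kΩ.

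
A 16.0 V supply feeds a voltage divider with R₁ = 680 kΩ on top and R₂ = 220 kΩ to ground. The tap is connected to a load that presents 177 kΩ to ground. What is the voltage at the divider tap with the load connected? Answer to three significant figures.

V_out ≈ 2.02 V

The load sits in parallel with R₂: R₂‖R_L = (220 × 177) / (220 + 177) = 98.09 kΩ.
V_out = 16.0 × 98.09 / (680 + 98.09) = 16.0 × 98.09/778.1 = 2.02 V.
(Unloaded it would have been 3.91 V.)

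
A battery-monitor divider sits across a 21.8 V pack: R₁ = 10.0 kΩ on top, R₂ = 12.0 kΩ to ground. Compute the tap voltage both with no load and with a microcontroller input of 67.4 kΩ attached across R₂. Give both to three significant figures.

Open-circuit: V = 21.8 × 12.0/(10.0 + 12.0) = 11.9 V.
With the load, R₂ becomes R₂‖R_L = 10.19 kΩ, so V = 21.8 × 10.19/20.19 = 11.0 V.

Unloaded: 11.9 V; loaded: 11.0 V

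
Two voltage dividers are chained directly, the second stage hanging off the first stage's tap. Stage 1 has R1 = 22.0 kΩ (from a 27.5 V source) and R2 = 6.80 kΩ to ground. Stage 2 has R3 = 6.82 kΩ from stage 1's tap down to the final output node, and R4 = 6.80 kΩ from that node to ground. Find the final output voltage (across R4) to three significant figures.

V_out ≈ 2.35 V

Stage 2 presents R3+R4 = 13.62 kΩ as a load on stage 1's tap.
Stage 1's lower leg becomes R2‖(R3+R4) = 4.536 kΩ, so V_mid = 27.5 × 4.536/26.54 = 4.700 V.
Stage 2 is itself unloaded: V_out = V_mid × R4/(R3+R4) = 4.700 × 6.80/13.62 = 2.35 V.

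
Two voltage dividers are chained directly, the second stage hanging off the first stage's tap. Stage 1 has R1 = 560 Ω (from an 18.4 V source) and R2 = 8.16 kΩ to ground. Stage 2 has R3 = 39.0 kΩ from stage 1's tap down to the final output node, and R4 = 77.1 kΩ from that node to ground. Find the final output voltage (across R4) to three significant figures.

V_out ≈ 11.4 V

Stage 2 presents R3+R4 = 116100 Ω as a load on stage 1's tap.
Stage 1's lower leg becomes R2‖(R3+R4) = 7624 Ω, so V_mid = 18.4 × 7624/8184 = 17.14 V.
Stage 2 is itself unloaded: V_out = V_mid × R4/(R3+R4) = 17.14 × 77100/116100 = 11.4 V.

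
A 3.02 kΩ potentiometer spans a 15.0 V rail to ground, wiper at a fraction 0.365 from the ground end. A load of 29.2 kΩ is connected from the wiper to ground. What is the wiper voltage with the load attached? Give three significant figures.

V ≈ 5.35 V

The wiper splits the pot into (1−α)R = 1.918 kΩ above and αR = 1.102 kΩ below.
Lower section ‖ load = 1.062 kΩ.
V_wiper = 15.0 × 1.062/(1.918 + 1.062) = 5.35 V.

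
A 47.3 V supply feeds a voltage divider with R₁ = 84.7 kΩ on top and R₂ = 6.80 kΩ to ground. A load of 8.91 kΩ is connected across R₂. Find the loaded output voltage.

The load sits in parallel with R₂: R₂‖R_L = (6.80 × 8.91) / (6.80 + 8.91) = 3.857 kΩ.
V_out = 47.3 × 3.857 / (84.7 + 3.857) = 47.3 × 3.857/88.56 = 2.06 V.

V_out ≈ 2.06 V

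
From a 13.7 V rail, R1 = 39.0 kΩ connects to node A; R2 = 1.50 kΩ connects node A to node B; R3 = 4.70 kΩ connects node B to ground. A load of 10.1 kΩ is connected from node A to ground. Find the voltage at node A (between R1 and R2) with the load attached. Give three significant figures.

V ≈ 1.23 V

Below node A the series string R2+R3 = 6.200 kΩ sits in parallel with the 10.1 kΩ load: 3.842 kΩ.
V_A = 13.7 × 3.842/(39.0 + 3.842) = 1.23 V.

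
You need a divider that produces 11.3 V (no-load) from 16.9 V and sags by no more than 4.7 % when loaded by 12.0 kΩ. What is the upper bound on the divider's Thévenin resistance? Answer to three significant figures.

Loading drop = R_th/(R_th + R_L) ≤ 0.0470, so R_th ≤ R_L · ε/(1−ε) = 12.0 kΩ × 0.0470/0.9530 = 592 Ω.

R_th ≤ 592 Ω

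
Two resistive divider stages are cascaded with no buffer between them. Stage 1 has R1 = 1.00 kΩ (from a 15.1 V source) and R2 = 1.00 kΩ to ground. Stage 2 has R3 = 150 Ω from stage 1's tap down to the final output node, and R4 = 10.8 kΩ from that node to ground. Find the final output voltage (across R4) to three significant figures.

Stage 2 presents R3+R4 = 10950 Ω as a load on stage 1's tap.
Stage 1's lower leg becomes R2‖(R3+R4) = 916.3 Ω, so V_mid = 15.1 × 916.3/1916 = 7.220 V.
Stage 2 is itself unloaded: V_out = V_mid × R4/(R3+R4) = 7.220 × 10800/10950 = 7.12 V.

V_out ≈ 7.12 V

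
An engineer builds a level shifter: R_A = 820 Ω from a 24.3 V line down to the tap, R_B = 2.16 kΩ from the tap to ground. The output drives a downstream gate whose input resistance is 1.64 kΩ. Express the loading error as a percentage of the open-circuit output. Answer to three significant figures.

Unloaded V = 24.3 × 2160/2980 = 17.61 V.
Loaded: R_B‖R_L = 932.2 Ω, giving V = 24.3 × 932.2/1752 = 12.93 V.
Drop = (17.61 − 12.93) / 17.61 = 26.6 %.

26.6 %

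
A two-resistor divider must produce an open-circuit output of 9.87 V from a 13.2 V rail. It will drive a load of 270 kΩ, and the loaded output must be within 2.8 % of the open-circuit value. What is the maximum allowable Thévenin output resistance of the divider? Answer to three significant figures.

Loading drop = R_th/(R_th + R_L) ≤ 0.0280, so R_th ≤ R_L · ε/(1−ε) = 270 kΩ × 0.0280/0.9720 = 7.78 kΩ.

R_th ≤ 7.78 kΩ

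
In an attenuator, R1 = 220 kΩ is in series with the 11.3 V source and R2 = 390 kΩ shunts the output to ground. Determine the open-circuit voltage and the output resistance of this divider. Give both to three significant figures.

V_th = 7.22 V, R_th = 141 kΩ

V_th is the open-circuit tap voltage: 11.3 × 390/(220 + 390) = 7.22 V.
With the supply zeroed, R1 and R2 appear in parallel from the tap: R_th = R1‖R2 = (220 × 390)/610.0 = 141 kΩ.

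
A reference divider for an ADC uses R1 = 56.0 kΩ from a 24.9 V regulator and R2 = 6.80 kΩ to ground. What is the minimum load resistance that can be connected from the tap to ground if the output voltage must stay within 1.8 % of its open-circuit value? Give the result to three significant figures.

R_L(min) ≈ 331 kΩ

Output resistance R_th = R1‖R2 = (56.0 × 6.80)/62.80 = 6.064 kΩ.
The fractional drop is R_th/(R_th + R_L); requiring this ≤ 0.0180 gives R_L ≥ R_th(1/0.0180 − 1) = 6.064 × 54.56 = 331 kΩ.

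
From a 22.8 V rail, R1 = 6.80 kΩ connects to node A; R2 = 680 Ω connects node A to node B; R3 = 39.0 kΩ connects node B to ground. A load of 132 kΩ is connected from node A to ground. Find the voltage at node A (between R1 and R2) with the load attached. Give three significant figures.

V ≈ 18.6 V

Below node A the series string R2+R3 = 39680 Ω sits in parallel with the 132000 Ω load: 30510 Ω.
V_A = 22.8 × 30510/(6800 + 30510) = 18.6 V.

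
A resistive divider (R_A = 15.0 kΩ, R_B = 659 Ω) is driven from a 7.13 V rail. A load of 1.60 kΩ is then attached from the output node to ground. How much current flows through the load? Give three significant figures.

I_L ≈ 0.134 mA

R_B‖R_L = 466.8 Ω; V_out = 7.13 × 466.8/15470 = 0.2152 V.
I_L = V_out / R_L = 0.2152 / 1.60 kΩ = 0.134 mA.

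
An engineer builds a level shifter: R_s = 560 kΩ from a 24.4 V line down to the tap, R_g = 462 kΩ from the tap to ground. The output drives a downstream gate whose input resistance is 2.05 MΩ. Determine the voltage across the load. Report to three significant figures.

The load sits in parallel with R_g: R_g‖R_L = (462 × 2050) / (462 + 2050) = 377.0 kΩ.
V_out = 24.4 × 377.0 / (560 + 377.0) = 24.4 × 377.0/937.0 = 9.82 V.

V_out ≈ 9.82 V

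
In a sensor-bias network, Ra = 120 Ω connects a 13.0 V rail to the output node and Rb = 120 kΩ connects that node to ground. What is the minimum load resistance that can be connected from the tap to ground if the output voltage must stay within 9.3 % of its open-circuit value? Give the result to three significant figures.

R_L(min) ≈ 1.17 kΩ

Output resistance R_th = Ra‖Rb = (120 × 120000)/120100 = 119.9 Ω.
The fractional drop is R_th/(R_th + R_L); requiring this ≤ 0.0930 gives R_L ≥ R_th(1/0.0930 − 1) = 119.9 × 9.753 = 1.17 kΩ.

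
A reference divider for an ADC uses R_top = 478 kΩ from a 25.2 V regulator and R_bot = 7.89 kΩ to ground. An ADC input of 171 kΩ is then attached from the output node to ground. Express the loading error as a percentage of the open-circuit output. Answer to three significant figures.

4.34 %

The divider's output (Thévenin) resistance is R_top‖R_bot = 7.762 kΩ.
Fractional drop under load = R_th/(R_th + R_L) = 7.762 / (7.762 + 171) = 0.04342.
So the output falls by 4.34 %.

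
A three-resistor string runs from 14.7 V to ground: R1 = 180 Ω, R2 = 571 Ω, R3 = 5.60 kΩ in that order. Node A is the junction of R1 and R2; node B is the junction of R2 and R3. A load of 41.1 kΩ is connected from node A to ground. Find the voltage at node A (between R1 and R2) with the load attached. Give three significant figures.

Below node A the series string R2+R3 = 6171 Ω sits in parallel with the 41100 Ω load: 5365 Ω.
V_A = 14.7 × 5365/(180 + 5365) = 14.2 V.

V ≈ 14.2 V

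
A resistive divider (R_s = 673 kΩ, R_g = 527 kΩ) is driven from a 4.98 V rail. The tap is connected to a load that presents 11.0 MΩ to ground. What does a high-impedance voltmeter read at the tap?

V_out ≈ 2.13 V

The load sits in parallel with R_g: R_g‖R_L = (527 × 11000) / (527 + 11000) = 502.9 kΩ.
V_out = 4.98 × 502.9 / (673 + 502.9) = 4.98 × 502.9/1176 = 2.13 V.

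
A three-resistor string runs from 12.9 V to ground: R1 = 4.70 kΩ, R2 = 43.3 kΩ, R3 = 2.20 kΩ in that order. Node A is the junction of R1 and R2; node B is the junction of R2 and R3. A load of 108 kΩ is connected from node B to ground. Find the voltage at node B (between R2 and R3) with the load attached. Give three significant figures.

V ≈ 0.555 V

At node B, R3 is in parallel with the load: R3‖R_L = 2.156 kΩ.
Below node A the resistance is R2 + (R3‖R_L) = 45.46 kΩ, so V_A = 12.9 × 45.46/50.16 = 11.69 V.
Then V_B = V_A × (R3‖R_L)/(R2 + R3‖R_L) = 11.69 × 2.156/45.46 = 0.555 V.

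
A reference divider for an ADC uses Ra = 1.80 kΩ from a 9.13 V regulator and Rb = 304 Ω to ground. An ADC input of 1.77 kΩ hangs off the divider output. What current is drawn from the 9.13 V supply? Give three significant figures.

I ≈ 4.43 mA

Rb‖R_L = 259.4 Ω, so the source sees Ra + Rb‖R_L = 2059 Ω.
I = 9.13 V / 2059 Ω = 4.43 mA.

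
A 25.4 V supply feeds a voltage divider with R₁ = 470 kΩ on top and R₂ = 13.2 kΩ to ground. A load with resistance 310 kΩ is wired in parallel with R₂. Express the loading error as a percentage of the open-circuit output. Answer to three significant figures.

The divider's output (Thévenin) resistance is R₁‖R₂ = 12.84 kΩ.
Fractional drop under load = R_th/(R_th + R_L) = 12.84 / (12.84 + 310) = 0.03977.
So the output falls by 3.98 %.

3.98 %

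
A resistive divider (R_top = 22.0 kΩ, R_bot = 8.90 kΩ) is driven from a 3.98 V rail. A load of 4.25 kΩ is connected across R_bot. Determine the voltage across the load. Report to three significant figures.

The load sits in parallel with R_bot: R_bot‖R_L = (8.90 × 4.25) / (8.90 + 4.25) = 2.876 kΩ.
V_out = 3.98 × 2.876 / (22.0 + 2.876) = 3.98 × 2.876/24.88 = 0.460 V.
(Unloaded it would have been 1.15 V.)

V_out ≈ 0.460 V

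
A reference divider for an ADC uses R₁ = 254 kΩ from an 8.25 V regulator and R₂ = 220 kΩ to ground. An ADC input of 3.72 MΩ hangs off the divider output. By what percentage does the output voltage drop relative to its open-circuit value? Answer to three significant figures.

3.07 %

The divider's output (Thévenin) resistance is R₁‖R₂ = 117.9 kΩ.
Fractional drop under load = R_th/(R_th + R_L) = 117.9 / (117.9 + 3720) = 0.03072.
So the output falls by 3.07 %.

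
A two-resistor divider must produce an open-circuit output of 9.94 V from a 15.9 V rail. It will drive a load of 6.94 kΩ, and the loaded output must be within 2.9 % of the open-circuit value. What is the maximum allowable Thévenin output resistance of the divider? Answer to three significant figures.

Loading drop = R_th/(R_th + R_L) ≤ 0.0290, so R_th ≤ R_L · ε/(1−ε) = 6.94 kΩ × 0.0290/0.9710 = 207 Ω.
(Any R1, R2 with R2/(R1+R2) = 0.625 and R1‖R2 ≤ 207 Ω will meet the spec.)

R_th ≤ 207 Ω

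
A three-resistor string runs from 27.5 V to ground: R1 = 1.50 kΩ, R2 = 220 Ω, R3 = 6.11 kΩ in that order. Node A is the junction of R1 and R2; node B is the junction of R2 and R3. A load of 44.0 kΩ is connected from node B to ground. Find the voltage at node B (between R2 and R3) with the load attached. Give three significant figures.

At node B, R3 is in parallel with the load: R3‖R_L = 5365 Ω.
Below node A the resistance is R2 + (R3‖R_L) = 5585 Ω, so V_A = 27.5 × 5585/7085 = 21.68 V.
Then V_B = V_A × (R3‖R_L)/(R2 + R3‖R_L) = 21.68 × 5365/5585 = 20.8 V.

V ≈ 20.8 V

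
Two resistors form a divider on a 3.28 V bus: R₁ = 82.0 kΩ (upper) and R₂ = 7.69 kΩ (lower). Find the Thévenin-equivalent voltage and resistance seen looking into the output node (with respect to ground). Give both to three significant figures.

V_th is the open-circuit tap voltage: 3.28 × 7.69/(82.0 + 7.69) = 0.281 V.
With the supply zeroed, R₁ and R₂ appear in parallel from the tap: R_th = R₁‖R₂ = (82.0 × 7.69)/89.69 = 7.03 kΩ.

V_th = 0.281 V, R_th = 7.03 kΩ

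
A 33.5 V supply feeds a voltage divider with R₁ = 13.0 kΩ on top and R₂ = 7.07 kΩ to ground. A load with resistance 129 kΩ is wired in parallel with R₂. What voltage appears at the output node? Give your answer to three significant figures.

V_out ≈ 11.4 V

The load sits in parallel with R₂: R₂‖R_L = (7.07 × 129) / (7.07 + 129) = 6.703 kΩ.
V_out = 33.5 × 6.703 / (13.0 + 6.703) = 33.5 × 6.703/19.70 = 11.4 V.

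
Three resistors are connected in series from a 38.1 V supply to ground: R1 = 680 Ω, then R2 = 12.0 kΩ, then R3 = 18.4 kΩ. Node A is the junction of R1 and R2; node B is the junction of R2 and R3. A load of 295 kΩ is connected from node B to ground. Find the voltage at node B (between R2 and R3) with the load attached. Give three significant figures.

At node B, R3 is in parallel with the load: R3‖R_L = 17320 Ω.
Below node A the resistance is R2 + (R3‖R_L) = 29320 Ω, so V_A = 38.1 × 29320/30000 = 37.24 V.
Then V_B = V_A × (R3‖R_L)/(R2 + R3‖R_L) = 37.24 × 17320/29320 = 22.0 V.

V ≈ 22.0 V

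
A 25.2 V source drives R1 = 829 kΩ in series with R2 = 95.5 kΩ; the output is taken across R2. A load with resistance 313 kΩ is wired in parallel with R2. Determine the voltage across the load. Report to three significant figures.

The load sits in parallel with R2: R2‖R_L = (95.5 × 313) / (95.5 + 313) = 73.17 kΩ.
V_out = 25.2 × 73.17 / (829 + 73.17) = 25.2 × 73.17/902.2 = 2.04 V.

V_out ≈ 2.04 V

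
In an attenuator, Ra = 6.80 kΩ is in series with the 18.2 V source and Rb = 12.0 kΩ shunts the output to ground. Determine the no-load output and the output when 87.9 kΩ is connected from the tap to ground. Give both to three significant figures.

Unloaded: 11.6 V; loaded: 11.1 V

Open-circuit: V = 18.2 × 12.0/(6.80 + 12.0) = 11.6 V.
With the load, Rb becomes Rb‖R_L = 10.56 kΩ, so V = 18.2 × 10.56/17.36 = 11.1 V.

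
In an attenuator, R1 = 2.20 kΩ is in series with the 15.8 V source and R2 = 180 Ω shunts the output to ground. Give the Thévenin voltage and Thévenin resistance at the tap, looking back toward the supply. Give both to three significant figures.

V_th is the open-circuit tap voltage: 15.8 × 180/(2200 + 180) = 1.19 V.
With the supply zeroed, R1 and R2 appear in parallel from the tap: R_th = R1‖R2 = (2200 × 180)/2380 = 166 Ω.

V_th = 1.19 V, R_th = 166 Ω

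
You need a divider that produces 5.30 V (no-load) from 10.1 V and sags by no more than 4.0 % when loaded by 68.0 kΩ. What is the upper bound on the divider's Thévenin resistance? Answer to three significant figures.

Loading drop = R_th/(R_th + R_L) ≤ 0.0400, so R_th ≤ R_L · ε/(1−ε) = 68.0 kΩ × 0.0400/0.9600 = 2.83 kΩ.

R_th ≤ 2.83 kΩ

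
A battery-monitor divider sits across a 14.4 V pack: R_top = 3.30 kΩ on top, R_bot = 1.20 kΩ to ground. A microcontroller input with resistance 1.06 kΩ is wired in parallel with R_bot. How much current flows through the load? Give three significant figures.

I_L ≈ 1.98 mA

R_bot‖R_L = 0.5628 kΩ; V_out = 14.4 × 0.5628/3.863 = 2.098 V.
I_L = V_out / R_L = 2.098 / 1.06 kΩ = 1.98 mA.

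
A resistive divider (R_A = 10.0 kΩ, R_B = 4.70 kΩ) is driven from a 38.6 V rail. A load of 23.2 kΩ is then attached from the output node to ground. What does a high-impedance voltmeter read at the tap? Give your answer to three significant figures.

The load sits in parallel with R_B: R_B‖R_L = (4.70 × 23.2) / (4.70 + 23.2) = 3.908 kΩ.
V_out = 38.6 × 3.908 / (10.0 + 3.908) = 38.6 × 3.908/13.91 = 10.8 V.

V_out ≈ 10.8 V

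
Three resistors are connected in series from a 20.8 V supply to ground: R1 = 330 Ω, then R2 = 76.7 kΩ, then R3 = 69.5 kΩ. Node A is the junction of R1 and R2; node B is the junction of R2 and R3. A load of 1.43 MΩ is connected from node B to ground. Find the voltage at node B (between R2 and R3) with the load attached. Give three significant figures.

At node B, R3 is in parallel with the load: R3‖R_L = 66280 Ω.
Below node A the resistance is R2 + (R3‖R_L) = 143000 Ω, so V_A = 20.8 × 143000/143300 = 20.75 V.
Then V_B = V_A × (R3‖R_L)/(R2 + R3‖R_L) = 20.75 × 66280/143000 = 9.62 V.

V ≈ 9.62 V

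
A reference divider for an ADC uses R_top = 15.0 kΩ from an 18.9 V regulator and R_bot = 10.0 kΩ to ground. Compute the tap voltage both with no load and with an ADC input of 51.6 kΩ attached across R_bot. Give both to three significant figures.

Unloaded: 7.56 V; loaded: 6.77 V

Open-circuit: V = 18.9 × 10.0/(15.0 + 10.0) = 7.56 V.
With the load, R_bot becomes R_bot‖R_L = 8.377 kΩ, so V = 18.9 × 8.377/23.38 = 6.77 V.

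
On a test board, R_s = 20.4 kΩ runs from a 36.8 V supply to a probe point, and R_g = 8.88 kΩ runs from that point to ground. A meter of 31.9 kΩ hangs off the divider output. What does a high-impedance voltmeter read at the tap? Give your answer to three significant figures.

V_out ≈ 9.35 V

The load sits in parallel with R_g: R_g‖R_L = (8.88 × 31.9) / (8.88 + 31.9) = 6.946 kΩ.
V_out = 36.8 × 6.946 / (20.4 + 6.946) = 36.8 × 6.946/27.35 = 9.35 V.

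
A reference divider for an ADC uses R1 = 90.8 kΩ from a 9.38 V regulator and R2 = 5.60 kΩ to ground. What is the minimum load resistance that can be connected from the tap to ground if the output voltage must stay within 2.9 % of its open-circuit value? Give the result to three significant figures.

R_L(min) ≈ 177 kΩ

Output resistance R_th = R1‖R2 = (90.8 × 5.60)/96.40 = 5.275 kΩ.
The fractional drop is R_th/(R_th + R_L); requiring this ≤ 0.0290 gives R_L ≥ R_th(1/0.0290 − 1) = 5.275 × 33.48 = 177 kΩ.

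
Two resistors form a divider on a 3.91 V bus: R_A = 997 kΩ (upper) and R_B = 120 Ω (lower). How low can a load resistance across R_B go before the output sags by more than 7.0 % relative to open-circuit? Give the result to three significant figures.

Output resistance R_th = R_A‖R_B = (997000 × 120)/997100 = 120.0 Ω.
The fractional drop is R_th/(R_th + R_L); requiring this ≤ 0.0700 gives R_L ≥ R_th(1/0.0700 − 1) = 120.0 × 13.29 = 1.59 kΩ.

R_L(min) ≈ 1.59 kΩ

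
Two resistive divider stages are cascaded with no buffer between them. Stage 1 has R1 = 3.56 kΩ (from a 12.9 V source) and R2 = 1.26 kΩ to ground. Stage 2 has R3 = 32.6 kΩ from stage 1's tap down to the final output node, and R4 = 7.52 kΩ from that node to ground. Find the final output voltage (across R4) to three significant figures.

Stage 2 presents R3+R4 = 40.12 kΩ as a load on stage 1's tap.
Stage 1's lower leg becomes R2‖(R3+R4) = 1.222 kΩ, so V_mid = 12.9 × 1.222/4.782 = 3.296 V.
Stage 2 is itself unloaded: V_out = V_mid × R4/(R3+R4) = 3.296 × 7.52/40.12 = 0.618 V.

V_out ≈ 0.618 V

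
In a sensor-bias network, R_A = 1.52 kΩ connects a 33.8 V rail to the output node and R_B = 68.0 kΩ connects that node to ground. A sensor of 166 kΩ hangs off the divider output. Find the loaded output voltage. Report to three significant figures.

V_out ≈ 32.8 V

The load sits in parallel with R_B: R_B‖R_L = (68.0 × 166) / (68.0 + 166) = 48.24 kΩ.
V_out = 33.8 × 48.24 / (1.52 + 48.24) = 33.8 × 48.24/49.76 = 32.8 V.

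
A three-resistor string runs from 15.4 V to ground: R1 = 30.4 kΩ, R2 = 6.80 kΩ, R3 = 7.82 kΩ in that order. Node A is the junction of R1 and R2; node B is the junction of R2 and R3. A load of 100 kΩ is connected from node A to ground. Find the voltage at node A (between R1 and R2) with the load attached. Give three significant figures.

V ≈ 4.55 V

Below node A the series string R2+R3 = 14.62 kΩ sits in parallel with the 100 kΩ load: 12.76 kΩ.
V_A = 15.4 × 12.76/(30.4 + 12.76) = 4.55 V.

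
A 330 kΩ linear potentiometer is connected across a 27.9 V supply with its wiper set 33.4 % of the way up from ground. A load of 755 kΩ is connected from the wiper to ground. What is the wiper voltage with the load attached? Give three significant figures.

The wiper splits the pot into (1−α)R = 219.8 kΩ above and αR = 110.2 kΩ below.
Lower section ‖ load = 96.18 kΩ.
V_wiper = 27.9 × 96.18/(219.8 + 96.18) = 8.49 V.

V ≈ 8.49 V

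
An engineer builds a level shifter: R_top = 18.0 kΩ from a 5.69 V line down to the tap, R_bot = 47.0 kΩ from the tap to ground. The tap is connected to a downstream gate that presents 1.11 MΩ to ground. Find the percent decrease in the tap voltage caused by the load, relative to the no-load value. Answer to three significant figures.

1.16 %

The divider's output (Thévenin) resistance is R_top‖R_bot = 13.02 kΩ.
Fractional drop under load = R_th/(R_th + R_L) = 13.02 / (13.02 + 1110) = 0.01159.
So the output falls by 1.16 %.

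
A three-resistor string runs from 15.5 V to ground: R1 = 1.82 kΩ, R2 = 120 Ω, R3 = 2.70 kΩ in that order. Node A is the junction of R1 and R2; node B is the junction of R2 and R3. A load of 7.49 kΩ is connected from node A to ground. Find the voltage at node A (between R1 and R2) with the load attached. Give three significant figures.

Below node A the series string R2+R3 = 2820 Ω sits in parallel with the 7490 Ω load: 2049 Ω.
V_A = 15.5 × 2049/(1820 + 2049) = 8.21 V.

V ≈ 8.21 V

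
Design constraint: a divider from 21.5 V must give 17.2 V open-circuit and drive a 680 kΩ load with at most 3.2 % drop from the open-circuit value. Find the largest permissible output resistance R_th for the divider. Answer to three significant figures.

Loading drop = R_th/(R_th + R_L) ≤ 0.0320, so R_th ≤ R_L · ε/(1−ε) = 680 kΩ × 0.0320/0.9680 = 22.5 kΩ.
(Any R1, R2 with R2/(R1+R2) = 0.800 and R1‖R2 ≤ 22.5 kΩ will meet the spec.)

R_th ≤ 22.5 kΩ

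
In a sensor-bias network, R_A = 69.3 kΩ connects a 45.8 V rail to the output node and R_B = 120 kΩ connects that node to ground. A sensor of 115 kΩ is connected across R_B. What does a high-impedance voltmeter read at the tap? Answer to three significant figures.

V_out ≈ 21.0 V

The load sits in parallel with R_B: R_B‖R_L = (120 × 115) / (120 + 115) = 58.72 kΩ.
V_out = 45.8 × 58.72 / (69.3 + 58.72) = 45.8 × 58.72/128.0 = 21.0 V.
(Unloaded it would have been 29.0 V.)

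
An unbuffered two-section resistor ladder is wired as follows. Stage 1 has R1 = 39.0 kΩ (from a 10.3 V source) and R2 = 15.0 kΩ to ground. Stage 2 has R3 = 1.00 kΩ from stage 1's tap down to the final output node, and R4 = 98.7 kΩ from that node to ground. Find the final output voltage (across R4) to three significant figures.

Stage 2 presents R3+R4 = 99.70 kΩ as a load on stage 1's tap.
Stage 1's lower leg becomes R2‖(R3+R4) = 13.04 kΩ, so V_mid = 10.3 × 13.04/52.04 = 2.581 V.
Stage 2 is itself unloaded: V_out = V_mid × R4/(R3+R4) = 2.581 × 98.7/99.70 = 2.55 V.

V_out ≈ 2.55 V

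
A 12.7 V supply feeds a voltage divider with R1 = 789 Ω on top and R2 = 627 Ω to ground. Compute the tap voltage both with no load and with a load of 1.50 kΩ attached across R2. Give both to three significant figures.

Open-circuit: V = 12.7 × 627/(789 + 627) = 5.62 V.
With the load, R2 becomes R2‖R_L = 442.2 Ω, so V = 12.7 × 442.2/1231 = 4.56 V.

Unloaded: 5.62 V; loaded: 4.56 V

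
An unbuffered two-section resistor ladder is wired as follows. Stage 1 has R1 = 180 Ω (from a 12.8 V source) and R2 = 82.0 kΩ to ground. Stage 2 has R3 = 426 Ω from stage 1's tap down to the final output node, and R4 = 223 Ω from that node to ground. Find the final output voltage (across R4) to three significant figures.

Stage 2 presents R3+R4 = 649.0 Ω as a load on stage 1's tap.
Stage 1's lower leg becomes R2‖(R3+R4) = 643.9 Ω, so V_mid = 12.8 × 643.9/823.9 = 10.00 V.
Stage 2 is itself unloaded: V_out = V_mid × R4/(R3+R4) = 10.00 × 223/649.0 = 3.44 V.

V_out ≈ 3.44 V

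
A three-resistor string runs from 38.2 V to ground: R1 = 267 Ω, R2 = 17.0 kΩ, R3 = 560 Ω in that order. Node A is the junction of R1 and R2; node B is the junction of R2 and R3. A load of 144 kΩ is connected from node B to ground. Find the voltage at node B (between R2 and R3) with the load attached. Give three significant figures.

At node B, R3 is in parallel with the load: R3‖R_L = 557.8 Ω.
Below node A the resistance is R2 + (R3‖R_L) = 17560 Ω, so V_A = 38.2 × 17560/17820 = 37.63 V.
Then V_B = V_A × (R3‖R_L)/(R2 + R3‖R_L) = 37.63 × 557.8/17560 = 1.20 V.

V ≈ 1.20 V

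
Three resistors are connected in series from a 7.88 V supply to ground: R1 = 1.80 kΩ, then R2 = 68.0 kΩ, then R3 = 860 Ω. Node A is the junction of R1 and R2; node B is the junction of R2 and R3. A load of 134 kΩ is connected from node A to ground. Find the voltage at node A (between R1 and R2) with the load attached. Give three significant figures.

Below node A the series string R2+R3 = 68860 Ω sits in parallel with the 134000 Ω load: 45490 Ω.
V_A = 7.88 × 45490/(1800 + 45490) = 7.58 V.

V ≈ 7.58 V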